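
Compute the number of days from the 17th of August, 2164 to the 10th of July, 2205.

14936

From August 17, 2164 to August 17, 2204: 40 years, of which 9 contain a Feb 29 — 31×365 + 9×366 = 14609 days.
(2200 is not a leap year (divisible by 100 but not 400).)
August 2204: 31 − 17 = 14 days remain.
Then 10 full months totalling 303 days.
July 1–10, 2205: 10 days.
Residual: 327 days.
Total: 14936 days.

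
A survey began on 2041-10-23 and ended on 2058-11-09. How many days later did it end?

6226

Day-of-year of October 23, 2041: 296.
Day-of-year of November 9, 2058: 313.
2041 has 365 days, so 365 − 296 = 69 days remain in 2041.
Full years 2042–2057: 12 common + 4 leap = 12×365 + 4×366 = 5844 days.
Total: 69 + 5844 + 313 = 6226 days.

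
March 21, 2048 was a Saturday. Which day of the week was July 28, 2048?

Tuesday

March 2048: 31 − 21 = 10 days remain.
Then April (30), May (31), June (30): 30 + 31 + 30 = 91 days.
July 1–28, 2048: 28 days.
Total: 10 + 91 + 28 = 129 days.
129 mod 7 = 3, so 3 days after Saturday is Tuesday.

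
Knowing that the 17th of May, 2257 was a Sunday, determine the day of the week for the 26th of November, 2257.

Thursday

May 2257: 31 − 17 = 14 days remain.
Then June (30), July (31), August (31), September (30), October (31): 30 + 31 + 31 + 30 + 31 = 153 days.
November 1–26, 2257: 26 days.
Total: 14 + 153 + 26 = 193 days.
193 mod 7 = 4, so 4 days after Sunday is Thursday.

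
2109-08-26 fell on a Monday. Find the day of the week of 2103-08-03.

Count forward from the earlier date (August 3, 2103) to the later (August 26, 2109):
August 3, 2103 → August 3, 2104: 366 days (2104 is a leap year).
August 3, 2104 → August 3, 2105: 365 days.
August 3, 2105 → August 3, 2106: 365 days.
August 3, 2106 → August 3, 2107: 365 days.
August 3, 2107 → August 3, 2108: 366 days (2108 is a leap year).
August 3, 2108 → August 3, 2109: 365 days.
Within August 2109: 26 − 3 = 23 days.
Total: 2215 days.
2215 mod 7 = 3, so 3 days before Monday is Friday.

Friday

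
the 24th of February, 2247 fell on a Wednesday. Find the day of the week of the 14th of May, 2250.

Tuesday

February 24, 2247 → February 24, 2248: 365 days.
February 24, 2248 → February 24, 2249: 366 days (2248 is a leap year).
February 24, 2249 → February 24, 2250: 365 days.
February 2250: 28 − 24 = 4 days remain (2250 is not a leap year, so February has 28 days).
Then March (31), April (30): 31 + 30 = 61 days.
May 1–14, 2250: 14 days.
Residual: 79 days.
Total: 1175 days.
1175 mod 7 = 6, so 6 days after Wednesday is Tuesday.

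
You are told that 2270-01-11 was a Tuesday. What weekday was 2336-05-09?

Saturday

From January 11, 2270 to January 11, 2336: 66 years, of which 15 contain a Feb 29 — 51×365 + 15×366 = 24105 days.
(2300 is not a leap year (divisible by 100 but not 400).)
January 2336: 31 − 11 = 20 days remain.
Then February 2336 (29), March (31), April (30): 29 + 31 + 30 = 90 days.
May 1–9, 2336: 9 days.
Residual: 119 days.
Total: 24224 days.
24224 mod 7 = 4, so 4 days after Tuesday is Saturday.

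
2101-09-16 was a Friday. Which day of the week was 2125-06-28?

From September 16, 2101 to September 16, 2124: 23 years, of which 6 contain a Feb 29 — 17×365 + 6×366 = 8401 days.
September 2124: 30 − 16 = 14 days remain.
Then October (31), November (30), December (31), January (31), February 2125 (28), March (31), April (30), May (31): 31 + 30 + 31 + 31 + 28 + 31 + 30 + 31 = 243 days.
June 1–28, 2125: 28 days.
Residual: 285 days.
Total: 8686 days.
8686 mod 7 = 6, so 6 days after Friday is Thursday.

Thursday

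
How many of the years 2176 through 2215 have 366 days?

9

Years divisible by 4 in [2176, 2215]: 2176, 2180, 2184, 2188, 2192, 2196, 2200, 2204, 2208, 2212.
Of these, 2200 is divisible by 100 but not 400, so not leap.
Leap years: 10 − 1 = 9.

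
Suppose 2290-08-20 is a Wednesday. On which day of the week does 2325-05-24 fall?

Sunday

Day-of-year of August 20, 2290: 232.
Day-of-year of May 24, 2325: 144.
2290 has 365 days, so 365 − 232 = 133 days remain in 2290.
Full years 2291–2324: 26 common + 8 leap = 26×365 + 8×366 = 12418 days.
Total: 133 + 12418 + 144 = 12695 days.
12695 mod 7 = 4, so 4 days after Wednesday is Sunday.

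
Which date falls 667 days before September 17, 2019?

November 19, 2017

Count 667 days before September 17, 2019:
November 19, 2017 → November 19, 2018: 365 days.
November 2018: 30 − 19 = 11 days remain.
Then 9 full months totalling 274 days.
September 1–17, 2019: 17 days.
Residual: 302 days.
Total: 667 days.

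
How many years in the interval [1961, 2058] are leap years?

Years divisible by 4: 1964, 1968, …, 2056 — 24 in all.
2000 is divisible by 400, so still leap.
No century exceptions apply. Count: 24.

24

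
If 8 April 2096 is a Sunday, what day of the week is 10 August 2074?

Count forward from the earlier date (August 10, 2074) to the later (April 8, 2096):
From August 10, 2074 to August 10, 2095: 21 years, of which 5 contain a Feb 29 — 16×365 + 5×366 = 7670 days.
August 2095: 31 − 10 = 21 days remain.
Then September (30), October (31), November (30), December (31), January (31), February 2096 (29), March (31): 30 + 31 + 30 + 31 + 31 + 29 + 31 = 213 days.
April 1–8, 2096: 8 days.
Residual: 242 days.
Total: 7912 days.
7912 mod 7 = 2, so 2 days before Sunday is Friday.

Friday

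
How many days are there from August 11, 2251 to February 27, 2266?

5314

Day-of-year of August 11, 2251: 223.
Day-of-year of February 27, 2266: 58.
2251 has 365 days, so 365 − 223 = 142 days remain in 2251.
Full years 2252–2265: 10 common + 4 leap = 10×365 + 4×366 = 5114 days.
Total: 142 + 5114 + 58 = 5314 days.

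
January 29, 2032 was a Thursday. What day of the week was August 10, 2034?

Day-of-year of January 29, 2032: 29.
Day-of-year of August 10, 2034: 222.
2032 has 366 days, so 366 − 29 = 337 days remain in 2032.
Full years: 2033: 365. Sum = 365.
Total: 337 + 365 + 222 = 924 days.
924 is a multiple of 7, so August 10, 2034 falls on the same weekday: Thursday.

Thursday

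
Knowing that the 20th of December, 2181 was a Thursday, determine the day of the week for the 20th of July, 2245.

From December 20, 2181 to December 20, 2244: 63 years, of which 15 contain a Feb 29 — 48×365 + 15×366 = 23010 days.
(2200 is not a leap year (divisible by 100 but not 400).)
December 2244: 31 − 20 = 11 days remain.
Then January (31), February 2245 (28), March (31), April (30), May (31), June (30): 31 + 28 + 31 + 30 + 31 + 30 = 181 days.
July 1–20, 2245: 20 days.
Residual: 212 days.
Total: 23222 days.
23222 mod 7 = 3, so 3 days after Thursday is Sunday.

Sunday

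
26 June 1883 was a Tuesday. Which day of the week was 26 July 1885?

Sunday

June 26, 1883 → June 26, 1884: 366 days (1884 is a leap year).
June 26, 1884 → June 26, 1885: 365 days.
June 1885: 30 − 26 = 4 days remain.
July 1–26, 1885: 26 days.
Residual: 30 days.
Total: 761 days.
761 mod 7 = 5, so 5 days after Tuesday is Sunday.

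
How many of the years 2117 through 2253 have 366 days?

33

Years divisible by 4: 2120, 2124, …, 2252 — 34 in all.
Of these, 2200 is divisible by 100 but not 400, so not leap.
Leap years: 34 − 1 = 33.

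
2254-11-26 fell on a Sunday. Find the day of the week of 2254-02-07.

Count forward from the earlier date (February 7, 2254) to the later (November 26, 2254):
February 2254: 28 − 7 = 21 days remain (2254 is not a leap year, so February has 28 days).
Then March (31), April (30), May (31), June (30), July (31), August (31), September (30), October (31): 31 + 30 + 31 + 30 + 31 + 31 + 30 + 31 = 245 days.
November 1–26, 2254: 26 days.
Total: 21 + 245 + 26 = 292 days.
292 mod 7 = 5, so 5 days before Sunday is Tuesday.

Tuesday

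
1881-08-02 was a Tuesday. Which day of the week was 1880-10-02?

Count forward from the earlier date (October 2, 1880) to the later (August 2, 1881):
October 1880: 31 − 2 = 29 days remain.
Then 9 full months totalling 273 days.
August 1–2, 1881: 2 days.
Total: 29 + 273 + 2 = 304 days.
304 mod 7 = 3, so 3 days before Tuesday is Saturday.

Saturday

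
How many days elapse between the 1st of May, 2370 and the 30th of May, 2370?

29

Within May 2370: 30 − 1 = 29 days.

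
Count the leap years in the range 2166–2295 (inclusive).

31

Years divisible by 4: 2168, 2172, …, 2292 — 32 in all.
Of these, 2200 is divisible by 100 but not 400, so not leap.
Leap years: 32 − 1 = 31.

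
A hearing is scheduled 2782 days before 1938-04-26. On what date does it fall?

1930-09-13

Count 2782 days before April 26, 1938:
Day-of-year of September 13, 1930: 256.
Day-of-year of April 26, 1938: 116.
1930 has 365 days, so 365 − 256 = 109 days remain in 1930.
Full years 1931–1937: 5 common + 2 leap = 5×365 + 2×366 = 2557 days.
Total: 109 + 2557 + 116 = 2782 days.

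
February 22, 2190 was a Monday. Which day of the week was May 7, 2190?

Friday

February 2190: 28 − 22 = 6 days remain (2190 is not a leap year, so February has 28 days).
Then March (31), April (30): 31 + 30 = 61 days.
May 1–7, 2190: 7 days.
Total: 6 + 61 + 7 = 74 days.
74 mod 7 = 4, so 4 days after Monday is Friday.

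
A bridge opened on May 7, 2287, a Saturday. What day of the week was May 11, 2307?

Day-of-year of May 7, 2287: 127.
Day-of-year of May 11, 2307: 131.
2287 has 365 days, so 365 − 127 = 238 days remain in 2287.
Full years 2288–2306: 15 common + 4 leap = 15×365 + 4×366 = 6939 days.
Total: 238 + 6939 + 131 = 7308 days.
7308 is a multiple of 7, so May 11, 2307 falls on the same weekday: Saturday.

Saturday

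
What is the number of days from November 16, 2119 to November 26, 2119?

Within November 2119: 26 − 16 = 10 days.

10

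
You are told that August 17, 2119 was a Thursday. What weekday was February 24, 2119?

Friday

Count forward from the earlier date (February 24, 2119) to the later (August 17, 2119):
February 2119: 28 − 24 = 4 days remain (2119 is not a leap year, so February has 28 days).
Then March (31), April (30), May (31), June (30), July (31): 31 + 30 + 31 + 30 + 31 = 153 days.
August 1–17, 2119: 17 days.
Total: 4 + 153 + 17 = 174 days.
174 mod 7 = 6, so 6 days before Thursday is Friday.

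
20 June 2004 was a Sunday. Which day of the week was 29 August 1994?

Monday

Count forward from the earlier date (August 29, 1994) to the later (June 20, 2004):
From August 29, 1994 to August 29, 2003: 9 years, of which 2 contain a Feb 29 — 7×365 + 2×366 = 3287 days.
(2000 is a leap year (divisible by 400).)
August 2003: 31 − 29 = 2 days remain.
Then 9 full months totalling 274 days.
June 1–20, 2004: 20 days.
Residual: 296 days.
Total: 3583 days.
3583 mod 7 = 6, so 6 days before Sunday is Monday.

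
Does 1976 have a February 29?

1976 is a leap year.

Yes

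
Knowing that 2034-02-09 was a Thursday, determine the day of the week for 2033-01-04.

Tuesday

Count forward from the earlier date (January 4, 2033) to the later (February 9, 2034):
January 2033: 31 − 4 = 27 days remain.
Then 12 full months totalling 365 days.
February 1–9, 2034: 9 days (2034 is not a leap year).
Total: 27 + 365 + 9 = 401 days.
401 mod 7 = 2, so 2 days before Thursday is Tuesday.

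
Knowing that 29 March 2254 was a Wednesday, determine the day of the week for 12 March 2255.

Monday

March 2254: 31 − 29 = 2 days remain.
Then 11 full months totalling 334 days.
March 1–12, 2255: 12 days.
Total: 2 + 334 + 12 = 348 days.
348 mod 7 = 5, so 5 days after Wednesday is Monday.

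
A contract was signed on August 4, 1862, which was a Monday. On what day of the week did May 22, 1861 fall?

Count forward from the earlier date (May 22, 1861) to the later (August 4, 1862):
May 1861: 31 − 22 = 9 days remain.
Then 14 full months totalling 426 days.
August 1–4, 1862: 4 days.
Total: 9 + 426 + 4 = 439 days.
439 mod 7 = 5, so 5 days before Monday is Wednesday.

Wednesday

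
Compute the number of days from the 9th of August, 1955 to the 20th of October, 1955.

72

August 1955: 31 − 9 = 22 days remain.
Then September (30): 30 days.
October 1–20, 1955: 20 days.
Total: 22 + 30 + 20 = 72 days.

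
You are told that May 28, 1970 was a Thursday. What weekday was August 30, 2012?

Thursday

From May 28, 1970 to May 28, 2012: 42 years, of which 11 contain a Feb 29 — 31×365 + 11×366 = 15341 days.
(2000 is a leap year (divisible by 400).)
May 2012: 31 − 28 = 3 days remain.
Then June (30), July (31): 30 + 31 = 61 days.
August 1–30, 2012: 30 days.
Residual: 94 days.
Total: 15435 days.
15435 is a multiple of 7, so August 30, 2012 falls on the same weekday: Thursday.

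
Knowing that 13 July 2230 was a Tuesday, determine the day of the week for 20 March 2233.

Day-of-year of July 13, 2230: 194.
Day-of-year of March 20, 2233: 79.
2230 has 365 days, so 365 − 194 = 171 days remain in 2230.
Full years: 2231: 365; 2232: 366. Sum = 731.
Total: 171 + 731 + 79 = 981 days.
981 mod 7 = 1, so 1 day after Tuesday is Wednesday.

Wednesday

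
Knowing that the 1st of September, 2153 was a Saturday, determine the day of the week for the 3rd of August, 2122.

Monday

Count forward from the earlier date (August 3, 2122) to the later (September 1, 2153):
From August 3, 2122 to August 3, 2153: 31 years, of which 8 contain a Feb 29 — 23×365 + 8×366 = 11323 days.
August 2153: 31 − 3 = 28 days remain.
September 1, 2153: 1 day.
Residual: 29 days.
Total: 11352 days.
11352 mod 7 = 5, so 5 days before Saturday is Monday.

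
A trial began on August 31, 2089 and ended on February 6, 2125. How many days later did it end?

12942

From August 31, 2089 to August 31, 2124: 35 years, of which 8 contain a Feb 29 — 27×365 + 8×366 = 12783 days.
(2100 is not a leap year (divisible by 100 but not 400).)
August 2124: 31 − 31 = 0 days remain.
Then September (30), October (31), November (30), December (31), January (31): 30 + 31 + 30 + 31 + 31 = 153 days.
February 1–6, 2125: 6 days (2125 is not a leap year).
Residual: 159 days.
Total: 12942 days.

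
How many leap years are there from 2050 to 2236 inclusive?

Years divisible by 4: 2052, 2056, …, 2236 — 47 in all.
Of these, 2100, 2200 are divisible by 100 but not 400, so not leap.
Leap years: 47 − 2 = 45.

45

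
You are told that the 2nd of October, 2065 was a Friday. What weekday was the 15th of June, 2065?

Count forward from the earlier date (June 15, 2065) to the later (October 2, 2065):
June 2065: 30 − 15 = 15 days remain.
Then July (31), August (31), September (30): 31 + 31 + 30 = 92 days.
October 1–2, 2065: 2 days.
Total: 15 + 92 + 2 = 109 days.
109 mod 7 = 4, so 4 days before Friday is Monday.

Monday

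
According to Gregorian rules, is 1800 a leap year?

1800 is not a leap year (divisible by 100 but not 400).

No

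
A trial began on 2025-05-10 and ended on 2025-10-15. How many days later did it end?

May 2025: 31 − 10 = 21 days remain.
Then June (30), July (31), August (31), September (30): 30 + 31 + 31 + 30 = 122 days.
October 1–15, 2025: 15 days.
Total: 21 + 122 + 15 = 158 days.

158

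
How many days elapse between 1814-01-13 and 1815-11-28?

January 13, 1814 → January 13, 1815: 365 days.
January 1815: 31 − 13 = 18 days remain.
Then 9 full months totalling 273 days.
November 1–28, 1815: 28 days.
Residual: 319 days.
Total: 684 days.

684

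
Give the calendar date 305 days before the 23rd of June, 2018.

the 22nd of August, 2017

Count 305 days before June 23, 2018:
August 2017: 31 − 22 = 9 days remain.
Then 9 full months totalling 273 days.
June 1–23, 2018: 23 days.
Residual: 305 days.
Total: 305 days.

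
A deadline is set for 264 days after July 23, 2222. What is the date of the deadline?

April 13, 2223

Count 264 days after July 23, 2222:
July 2222: 31 − 23 = 8 days remain.
Then August (31), September (30), October (31), November (30), December (31), January (31), February 2223 (28), March (31): 31 + 30 + 31 + 30 + 31 + 31 + 28 + 31 = 243 days.
April 1–13, 2223: 13 days.
Residual: 264 days.
Total: 264 days.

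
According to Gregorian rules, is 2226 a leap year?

2226 is not a leap year.

No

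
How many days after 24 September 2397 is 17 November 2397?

September 2397: 30 − 24 = 6 days remain.
Then October (31): 31 days.
November 1–17, 2397: 17 days.
Total: 6 + 31 + 17 = 54 days.

54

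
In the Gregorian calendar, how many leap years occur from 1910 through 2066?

Years divisible by 4: 1912, 1916, …, 2064 — 39 in all.
2000 is divisible by 400, so still leap.
No century exceptions apply. Count: 39.

39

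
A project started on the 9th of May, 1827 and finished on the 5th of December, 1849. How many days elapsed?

From May 9, 1827 to May 9, 1849: 22 years, of which 6 contain a Feb 29 — 16×365 + 6×366 = 8036 days.
May 1849: 31 − 9 = 22 days remain.
Then June (30), July (31), August (31), September (30), October (31), November (30): 30 + 31 + 31 + 30 + 31 + 30 = 183 days.
December 1–5, 1849: 5 days.
Residual: 210 days.
Total: 8246 days.

8246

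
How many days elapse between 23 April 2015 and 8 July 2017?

807

Day-of-year of April 23, 2015: 113.
Day-of-year of July 8, 2017: 189.
2015 has 365 days, so 365 − 113 = 252 days remain in 2015.
Full years: 2016: 366. Sum = 366.
Total: 252 + 366 + 189 = 807 days.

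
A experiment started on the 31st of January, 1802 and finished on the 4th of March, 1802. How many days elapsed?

32

January 1802: 31 − 31 = 0 days remain.
Then February 1802 (28): 28 days.
March 1–4, 1802: 4 days.
Total: 0 + 28 + 4 = 32 days.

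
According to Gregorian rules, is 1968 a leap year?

1968 is a leap year.

Yes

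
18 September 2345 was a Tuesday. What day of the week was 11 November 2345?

Sunday

September 2345: 30 − 18 = 12 days remain.
Then October (31): 31 days.
November 1–11, 2345: 11 days.
Total: 12 + 31 + 11 = 54 days.
54 mod 7 = 5, so 5 days after Tuesday is Sunday.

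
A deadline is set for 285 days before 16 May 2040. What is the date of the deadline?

5 August 2039

Count 285 days before May 16, 2040:
August 2039: 31 − 5 = 26 days remain.
Then September (30), October (31), November (30), December (31), January (31), February 2040 (29), March (31), April (30): 30 + 31 + 30 + 31 + 31 + 29 + 31 + 30 = 243 days.
May 1–16, 2040: 16 days.
Residual: 285 days.
Total: 285 days.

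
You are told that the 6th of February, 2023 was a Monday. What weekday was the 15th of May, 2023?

Monday

February 2023: 28 − 6 = 22 days remain (2023 is not a leap year, so February has 28 days).
Then March (31), April (30): 31 + 30 = 61 days.
May 1–15, 2023: 15 days.
Total: 22 + 61 + 15 = 98 days.
98 is a multiple of 7, so the 15th of May, 2023 falls on the same weekday: Monday.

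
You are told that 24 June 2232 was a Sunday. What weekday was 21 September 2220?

Count forward from the earlier date (September 21, 2220) to the later (June 24, 2232):
From September 21, 2220 to September 21, 2231: 11 years, of which 2 contain a Feb 29 — 9×365 + 2×366 = 4017 days.
September 2231: 30 − 21 = 9 days remain.
Then October (31), November (30), December (31), January (31), February 2232 (29), March (31), April (30), May (31): 31 + 30 + 31 + 31 + 29 + 31 + 30 + 31 = 244 days.
June 1–24, 2232: 24 days.
Residual: 277 days.
Total: 4294 days.
4294 mod 7 = 3, so 3 days before Sunday is Thursday.

Thursday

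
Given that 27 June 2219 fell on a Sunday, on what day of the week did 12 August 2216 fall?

Monday

Count forward from the earlier date (August 12, 2216) to the later (June 27, 2219):
Day-of-year of August 12, 2216: 225.
Day-of-year of June 27, 2219: 178.
2216 has 366 days, so 366 − 225 = 141 days remain in 2216.
Full years: 2217: 365; 2218: 365. Sum = 730.
Total: 141 + 730 + 178 = 1049 days.
1049 mod 7 = 6, so 6 days before Sunday is Monday.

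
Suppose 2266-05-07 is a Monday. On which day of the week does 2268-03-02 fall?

Monday

May 2266: 31 − 7 = 24 days remain.
Then 21 full months totalling 639 days.
March 1–2, 2268: 2 days.
Total: 24 + 639 + 2 = 665 days.
665 is a multiple of 7, so 2268-03-02 falls on the same weekday: Monday.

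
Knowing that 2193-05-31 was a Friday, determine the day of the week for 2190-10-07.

Thursday

Count forward from the earlier date (October 7, 2190) to the later (May 31, 2193):
Day-of-year of October 7, 2190: 280.
Day-of-year of May 31, 2193: 151.
2190 has 365 days, so 365 − 280 = 85 days remain in 2190.
Full years: 2191: 365; 2192: 366. Sum = 731.
Total: 85 + 731 + 151 = 967 days.
967 mod 7 = 1, so 1 day before Friday is Thursday.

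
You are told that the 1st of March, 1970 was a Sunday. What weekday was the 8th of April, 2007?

Sunday

From March 1, 1970 to March 1, 2007: 37 years, of which 9 contain a Feb 29 — 28×365 + 9×366 = 13514 days.
(2000 is a leap year (divisible by 400).)
March 2007: 31 − 1 = 30 days remain.
April 1–8, 2007: 8 days.
Residual: 38 days.
Total: 13552 days.
13552 is a multiple of 7, so the 8th of April, 2007 falls on the same weekday: Sunday.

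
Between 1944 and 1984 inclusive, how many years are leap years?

Years divisible by 4 in [1944, 1984]: 1944, 1948, 1952, 1956, 1960, 1964, 1968, 1972, 1976, 1980, 1984.
No century exceptions apply. Count: 11.

11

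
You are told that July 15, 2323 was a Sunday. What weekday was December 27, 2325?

July 15, 2323 → July 15, 2324: 366 days (2324 is a leap year).
July 15, 2324 → July 15, 2325: 365 days.
July 2325: 31 − 15 = 16 days remain.
Then August (31), September (30), October (31), November (30): 31 + 30 + 31 + 30 = 122 days.
December 1–27, 2325: 27 days.
Residual: 165 days.
Total: 896 days.
896 is a multiple of 7, so December 27, 2325 falls on the same weekday: Sunday.

Sunday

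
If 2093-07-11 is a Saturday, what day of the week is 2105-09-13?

From July 11, 2093 to July 11, 2105: 12 years, of which 2 contain a Feb 29 — 10×365 + 2×366 = 4382 days.
(2100 is not a leap year (divisible by 100 but not 400).)
July 2105: 31 − 11 = 20 days remain.
Then August (31): 31 days.
September 1–13, 2105: 13 days.
Residual: 64 days.
Total: 4446 days.
4446 mod 7 = 1, so 1 day after Saturday is Sunday.

Sunday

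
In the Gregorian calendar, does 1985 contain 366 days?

No

1985 is not a leap year.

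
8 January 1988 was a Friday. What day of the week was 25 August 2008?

Monday

From January 8, 1988 to January 8, 2008: 20 years, of which 5 contain a Feb 29 — 15×365 + 5×366 = 7305 days.
(2000 is a leap year (divisible by 400).)
January 2008: 31 − 8 = 23 days remain.
Then February 2008 (29), March (31), April (30), May (31), June (30), July (31): 29 + 31 + 30 + 31 + 30 + 31 = 182 days.
August 1–25, 2008: 25 days.
Residual: 230 days.
Total: 7535 days.
7535 mod 7 = 3, so 3 days after Friday is Monday.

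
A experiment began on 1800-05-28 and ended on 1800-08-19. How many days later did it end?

May 1800: 31 − 28 = 3 days remain.
Then June (30), July (31): 30 + 31 = 61 days.
August 1–19, 1800: 19 days.
Total: 3 + 61 + 19 = 83 days.

83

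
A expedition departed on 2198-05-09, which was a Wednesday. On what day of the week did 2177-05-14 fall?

Wednesday

Count forward from the earlier date (May 14, 2177) to the later (May 9, 2198):
From May 14, 2177 to May 14, 2197: 20 years, of which 5 contain a Feb 29 — 15×365 + 5×366 = 7305 days.
May 2197: 31 − 14 = 17 days remain.
Then 11 full months totalling 334 days.
May 1–9, 2198: 9 days.
Residual: 360 days.
Total: 7665 days.
7665 is a multiple of 7, so 2177-05-14 falls on the same weekday: Wednesday.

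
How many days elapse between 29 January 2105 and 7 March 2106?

January 2105: 31 − 29 = 2 days remain.
Then 13 full months totalling 393 days.
March 1–7, 2106: 7 days.
Total: 2 + 393 + 7 = 402 days.

402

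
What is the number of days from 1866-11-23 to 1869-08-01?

Day-of-year of November 23, 1866: 327.
Day-of-year of August 1, 1869: 213.
1866 has 365 days, so 365 − 327 = 38 days remain in 1866.
Full years: 1867: 365; 1868: 366. Sum = 731.
Total: 38 + 731 + 213 = 982 days.

982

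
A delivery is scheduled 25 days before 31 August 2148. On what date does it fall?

6 August 2148

Count 25 days before August 31, 2148:
Within August 2148: 31 − 6 = 25 days.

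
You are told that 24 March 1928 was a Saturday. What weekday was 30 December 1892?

Friday

Count forward from the earlier date (December 30, 1892) to the later (March 24, 1928):
From December 30, 1892 to December 30, 1927: 35 years, of which 7 contain a Feb 29 — 28×365 + 7×366 = 12782 days.
(1900 is not a leap year (divisible by 100 but not 400).)
December 1927: 31 − 30 = 1 day remains.
Then January (31), February 1928 (29): 31 + 29 = 60 days.
March 1–24, 1928: 24 days.
Residual: 85 days.
Total: 12867 days.
12867 mod 7 = 1, so 1 day before Saturday is Friday.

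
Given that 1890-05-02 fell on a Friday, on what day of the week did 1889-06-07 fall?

Friday

Count forward from the earlier date (June 7, 1889) to the later (May 2, 1890):
Day-of-year of June 7, 1889: 158.
Day-of-year of May 2, 1890: 122.
1889 has 365 days, so 365 − 158 = 207 days remain in 1889.
Total: 207 + 122 = 329 days.
329 is a multiple of 7, so 1889-06-07 falls on the same weekday: Friday.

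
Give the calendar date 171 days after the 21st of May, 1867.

the 8th of November, 1867

Count 171 days after May 21, 1867:
May 1867: 31 − 21 = 10 days remain.
Then June (30), July (31), August (31), September (30), October (31): 30 + 31 + 31 + 30 + 31 = 153 days.
November 1–8, 1867: 8 days.
Total: 10 + 153 + 8 = 171 days.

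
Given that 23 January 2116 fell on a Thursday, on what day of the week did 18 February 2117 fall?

Thursday

January 23, 2116 → January 23, 2117: 366 days (2116 is a leap year).
January 2117: 31 − 23 = 8 days remain.
February 1–18, 2117: 18 days (2117 is not a leap year).
Residual: 26 days.
Total: 392 days.
392 is a multiple of 7, so 18 February 2117 falls on the same weekday: Thursday.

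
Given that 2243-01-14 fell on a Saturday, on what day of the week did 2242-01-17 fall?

Count forward from the earlier date (January 17, 2242) to the later (January 14, 2243):
January 2242: 31 − 17 = 14 days remain.
Then 11 full months totalling 334 days.
January 1–14, 2243: 14 days.
Residual: 362 days.
Total: 362 days.
362 mod 7 = 5, so 5 days before Saturday is Monday.

Monday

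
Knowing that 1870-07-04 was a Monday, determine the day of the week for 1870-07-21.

Thursday

Within July 1870: 21 − 4 = 17 days.
17 mod 7 = 3, so 3 days after Monday is Thursday.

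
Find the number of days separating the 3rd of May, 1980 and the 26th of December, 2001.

7907

From May 3, 1980 to May 3, 2001: 21 years, of which 5 contain a Feb 29 — 16×365 + 5×366 = 7670 days.
(2000 is a leap year (divisible by 400).)
May 2001: 31 − 3 = 28 days remain.
Then June (30), July (31), August (31), September (30), October (31), November (30): 30 + 31 + 31 + 30 + 31 + 30 = 183 days.
December 1–26, 2001: 26 days.
Residual: 237 days.
Total: 7907 days.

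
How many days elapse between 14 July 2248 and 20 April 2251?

Day-of-year of July 14, 2248: 196.
Day-of-year of April 20, 2251: 110.
2248 has 366 days, so 366 − 196 = 170 days remain in 2248.
Full years: 2249: 365; 2250: 365. Sum = 730.
Total: 170 + 730 + 110 = 1010 days.

1010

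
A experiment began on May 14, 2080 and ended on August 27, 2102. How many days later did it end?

8139

From May 14, 2080 to May 14, 2102: 22 years, of which 4 contain a Feb 29 — 18×365 + 4×366 = 8034 days.
(2100 is not a leap year (divisible by 100 but not 400).)
May 2102: 31 − 14 = 17 days remain.
Then June (30), July (31): 30 + 31 = 61 days.
August 1–27, 2102: 27 days.
Residual: 105 days.
Total: 8139 days.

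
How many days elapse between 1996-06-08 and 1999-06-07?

1094

June 8, 1996 → June 8, 1997: 365 days.
June 8, 1997 → June 8, 1998: 365 days.
June 1998: 30 − 8 = 22 days remain.
Then 11 full months totalling 335 days.
June 1–7, 1999: 7 days.
Residual: 364 days.
Total: 1094 days.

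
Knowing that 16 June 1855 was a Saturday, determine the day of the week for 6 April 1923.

From June 16, 1855 to June 16, 1922: 67 years, of which 16 contain a Feb 29 — 51×365 + 16×366 = 24471 days.
(1900 is not a leap year (divisible by 100 but not 400).)
June 1922: 30 − 16 = 14 days remain.
Then 9 full months totalling 274 days.
April 1–6, 1923: 6 days.
Residual: 294 days.
Total: 24765 days.
24765 mod 7 = 6, so 6 days after Saturday is Friday.

Friday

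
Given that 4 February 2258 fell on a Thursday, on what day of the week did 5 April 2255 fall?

Count forward from the earlier date (April 5, 2255) to the later (February 4, 2258):
April 5, 2255 → April 5, 2256: 366 days (2256 is a leap year).
April 5, 2256 → April 5, 2257: 365 days.
April 2257: 30 − 5 = 25 days remain.
Then 9 full months totalling 276 days.
February 1–4, 2258: 4 days (2258 is not a leap year).
Residual: 305 days.
Total: 1036 days.
1036 is a multiple of 7, so 5 April 2255 falls on the same weekday: Thursday.

Thursday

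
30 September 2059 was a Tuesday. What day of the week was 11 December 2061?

Sunday

Day-of-year of September 30, 2059: 273.
Day-of-year of December 11, 2061: 345.
2059 has 365 days, so 365 − 273 = 92 days remain in 2059.
Full years: 2060: 366. Sum = 366.
Total: 92 + 366 + 345 = 803 days.
803 mod 7 = 5, so 5 days after Tuesday is Sunday.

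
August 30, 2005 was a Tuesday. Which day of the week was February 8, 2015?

From August 30, 2005 to August 30, 2014: 9 years, of which 2 contain a Feb 29 — 7×365 + 2×366 = 3287 days.
August 2014: 31 − 30 = 1 day remains.
Then September (30), October (31), November (30), December (31), January (31): 30 + 31 + 30 + 31 + 31 = 153 days.
February 1–8, 2015: 8 days (2015 is not a leap year).
Residual: 162 days.
Total: 3449 days.
3449 mod 7 = 5, so 5 days after Tuesday is Sunday.

Sunday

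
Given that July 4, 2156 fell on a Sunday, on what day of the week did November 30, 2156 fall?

July 2156: 31 − 4 = 27 days remain.
Then August (31), September (30), October (31): 31 + 30 + 31 = 92 days.
November 1–30, 2156: 30 days.
Total: 27 + 92 + 30 = 149 days.
149 mod 7 = 2, so 2 days after Sunday is Tuesday.

Tuesday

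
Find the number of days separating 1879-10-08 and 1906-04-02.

9672

From October 8, 1879 to October 8, 1905: 26 years, of which 6 contain a Feb 29 — 20×365 + 6×366 = 9496 days.
(1900 is not a leap year (divisible by 100 but not 400).)
October 1905: 31 − 8 = 23 days remain.
Then November (30), December (31), January (31), February 1906 (28), March (31): 30 + 31 + 31 + 28 + 31 = 151 days.
April 1–2, 1906: 2 days.
Residual: 176 days.
Total: 9672 days.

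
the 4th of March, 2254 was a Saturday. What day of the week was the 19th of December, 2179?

Count forward from the earlier date (December 19, 2179) to the later (March 4, 2254):
Day-of-year of December 19, 2179: 353.
Day-of-year of March 4, 2254: 63.
2179 has 365 days, so 365 − 353 = 12 days remain in 2179.
Full years 2180–2253: 56 common + 18 leap = 56×365 + 18×366 = 27028 days.
Total: 12 + 27028 + 63 = 27103 days.
27103 mod 7 = 6, so 6 days before Saturday is Sunday.

Sunday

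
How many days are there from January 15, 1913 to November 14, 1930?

Day-of-year of January 15, 1913: 15.
Day-of-year of November 14, 1930: 318.
1913 has 365 days, so 365 − 15 = 350 days remain in 1913.
Full years 1914–1929: 12 common + 4 leap = 12×365 + 4×366 = 5844 days.
Total: 350 + 5844 + 318 = 6512 days.

6512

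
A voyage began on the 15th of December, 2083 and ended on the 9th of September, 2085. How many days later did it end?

634

Day-of-year of December 15, 2083: 349.
Day-of-year of September 9, 2085: 252.
2083 has 365 days, so 365 − 349 = 16 days remain in 2083.
Full years: 2084: 366. Sum = 366.
Total: 16 + 366 + 252 = 634 days.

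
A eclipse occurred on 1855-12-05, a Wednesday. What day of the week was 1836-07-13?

Wednesday

Count forward from the earlier date (July 13, 1836) to the later (December 5, 1855):
From July 13, 1836 to July 13, 1855: 19 years, of which 4 contain a Feb 29 — 15×365 + 4×366 = 6939 days.
July 1855: 31 − 13 = 18 days remain.
Then August (31), September (30), October (31), November (30): 31 + 30 + 31 + 30 = 122 days.
December 1–5, 1855: 5 days.
Residual: 145 days.
Total: 7084 days.
7084 is a multiple of 7, so 1836-07-13 falls on the same weekday: Wednesday.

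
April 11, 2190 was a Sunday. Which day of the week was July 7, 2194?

April 11, 2190 → April 11, 2191: 365 days.
April 11, 2191 → April 11, 2192: 366 days (2192 is a leap year).
April 11, 2192 → April 11, 2193: 365 days.
April 11, 2193 → April 11, 2194: 365 days.
April 2194: 30 − 11 = 19 days remain.
Then May (31), June (30): 31 + 30 = 61 days.
July 1–7, 2194: 7 days.
Residual: 87 days.
Total: 1548 days.
1548 mod 7 = 1, so 1 day after Sunday is Monday.

Monday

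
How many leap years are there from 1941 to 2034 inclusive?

Years divisible by 4: 1944, 1948, …, 2032 — 23 in all.
2000 is divisible by 400, so still leap.
No century exceptions apply. Count: 23.

23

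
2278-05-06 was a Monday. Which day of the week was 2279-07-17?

Thursday

May 6, 2278 → May 6, 2279: 365 days.
May 2279: 31 − 6 = 25 days remain.
Then June (30): 30 days.
July 1–17, 2279: 17 days.
Residual: 72 days.
Total: 437 days.
437 mod 7 = 3, so 3 days after Monday is Thursday.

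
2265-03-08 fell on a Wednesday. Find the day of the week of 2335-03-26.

Tuesday

Day-of-year of March 8, 2265: 67.
Day-of-year of March 26, 2335: 85.
2265 has 365 days, so 365 − 67 = 298 days remain in 2265.
Full years 2266–2334: 53 common + 16 leap = 53×365 + 16×366 = 25201 days.
Total: 298 + 25201 + 85 = 25584 days.
25584 mod 7 = 6, so 6 days after Wednesday is Tuesday.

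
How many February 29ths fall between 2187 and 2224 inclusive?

9

Years divisible by 4 in [2187, 2224]: 2188, 2192, 2196, 2200, 2204, 2208, 2212, 2216, 2220, 2224.
Of these, 2200 is divisible by 100 but not 400, so not leap.
Leap years: 10 − 1 = 9.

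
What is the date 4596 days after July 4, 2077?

February 2, 2090

Count 4596 days after July 4, 2077:
Day-of-year of July 4, 2077: 185.
Day-of-year of February 2, 2090: 33.
2077 has 365 days, so 365 − 185 = 180 days remain in 2077.
Full years 2078–2089: 9 common + 3 leap = 9×365 + 3×366 = 4383 days.
Total: 180 + 4383 + 33 = 4596 days.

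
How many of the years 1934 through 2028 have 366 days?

Years divisible by 4: 1936, 1940, …, 2028 — 24 in all.
2000 is divisible by 400, so still leap.
No century exceptions apply. Count: 24.

24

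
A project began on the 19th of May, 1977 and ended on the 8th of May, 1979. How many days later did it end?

May 1977: 31 − 19 = 12 days remain.
Then 23 full months totalling 699 days.
May 1–8, 1979: 8 days.
Total: 12 + 699 + 8 = 719 days.

719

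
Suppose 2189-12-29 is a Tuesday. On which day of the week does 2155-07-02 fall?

Wednesday

Count forward from the earlier date (July 2, 2155) to the later (December 29, 2189):
Day-of-year of July 2, 2155: 183.
Day-of-year of December 29, 2189: 363.
2155 has 365 days, so 365 − 183 = 182 days remain in 2155.
Full years 2156–2188: 24 common + 9 leap = 24×365 + 9×366 = 12054 days.
Total: 182 + 12054 + 363 = 12599 days.
12599 mod 7 = 6, so 6 days before Tuesday is Wednesday.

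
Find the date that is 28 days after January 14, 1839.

February 11, 1839

Count 28 days after January 14, 1839:
January 1839: 31 − 14 = 17 days remain.
February 1–11, 1839: 11 days (1839 is not a leap year).
Total: 17 + 11 = 28 days.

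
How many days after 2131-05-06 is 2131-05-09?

3

Within May 2131: 9 − 6 = 3 days.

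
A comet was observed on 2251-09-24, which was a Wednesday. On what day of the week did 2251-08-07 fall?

Thursday

Count forward from the earlier date (August 7, 2251) to the later (September 24, 2251):
August 2251: 31 − 7 = 24 days remain.
September 1–24, 2251: 24 days.
Total: 24 + 24 = 48 days.
48 mod 7 = 6, so 6 days before Wednesday is Thursday.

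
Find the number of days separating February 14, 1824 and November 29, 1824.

289

February 1824: 29 − 14 = 15 days remain (1824 is a leap year, so February has 29 days).
Then March (31), April (30), May (31), June (30), July (31), August (31), September (30), October (31): 31 + 30 + 31 + 30 + 31 + 31 + 30 + 31 = 245 days.
November 1–29, 1824: 29 days.
Total: 15 + 245 + 29 = 289 days.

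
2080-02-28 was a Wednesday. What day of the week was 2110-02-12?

Day-of-year of February 28, 2080: 59.
Day-of-year of February 12, 2110: 43.
2080 has 366 days, so 366 − 59 = 307 days remain in 2080.
Full years 2081–2109: 23 common + 6 leap = 23×365 + 6×366 = 10591 days.
Total: 307 + 10591 + 43 = 10941 days.
10941 is a multiple of 7, so 2110-02-12 falls on the same weekday: Wednesday.

Wednesday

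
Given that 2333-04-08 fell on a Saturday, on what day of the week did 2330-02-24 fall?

Count forward from the earlier date (February 24, 2330) to the later (April 8, 2333):
Day-of-year of February 24, 2330: 55.
Day-of-year of April 8, 2333: 98.
2330 has 365 days, so 365 − 55 = 310 days remain in 2330.
Full years: 2331: 365; 2332: 366. Sum = 731.
Total: 310 + 731 + 98 = 1139 days.
1139 mod 7 = 5, so 5 days before Saturday is Monday.

Monday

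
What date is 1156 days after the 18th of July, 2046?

the 16th of September, 2049

Count 1156 days after July 18, 2046:
Day-of-year of July 18, 2046: 199.
Day-of-year of September 16, 2049: 259.
2046 has 365 days, so 365 − 199 = 166 days remain in 2046.
Full years: 2047: 365; 2048: 366. Sum = 731.
Total: 166 + 731 + 259 = 1156 days.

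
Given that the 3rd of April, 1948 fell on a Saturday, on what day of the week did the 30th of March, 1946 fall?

Count forward from the earlier date (March 30, 1946) to the later (April 3, 1948):
March 30, 1946 → March 30, 1947: 365 days.
March 30, 1947 → March 30, 1948: 366 days (1948 is a leap year).
March 1948: 31 − 30 = 1 day remains.
April 1–3, 1948: 3 days.
Residual: 4 days.
Total: 735 days.
735 is a multiple of 7, so the 30th of March, 1946 falls on the same weekday: Saturday.

Saturday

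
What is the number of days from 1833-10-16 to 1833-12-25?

October 1833: 31 − 16 = 15 days remain.
Then November (30): 30 days.
December 1–25, 1833: 25 days.
Total: 15 + 30 + 25 = 70 days.

70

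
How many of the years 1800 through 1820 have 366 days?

Years divisible by 4 in [1800, 1820]: 1800, 1804, 1808, 1812, 1816, 1820.
Of these, 1800 is divisible by 100 but not 400, so not leap.
Leap years: 6 − 1 = 5.

5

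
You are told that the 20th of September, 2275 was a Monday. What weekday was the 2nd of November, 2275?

September 2275: 30 − 20 = 10 days remain.
Then October (31): 31 days.
November 1–2, 2275: 2 days.
Total: 10 + 31 + 2 = 43 days.
43 mod 7 = 1, so 1 day after Monday is Tuesday.

Tuesday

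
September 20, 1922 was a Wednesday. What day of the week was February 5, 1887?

Saturday

Count forward from the earlier date (February 5, 1887) to the later (September 20, 1922):
From February 5, 1887 to February 5, 1922: 35 years, of which 8 contain a Feb 29 — 27×365 + 8×366 = 12783 days.
(1900 is not a leap year (divisible by 100 but not 400).)
February 1922: 28 − 5 = 23 days remain (1922 is not a leap year, so February has 28 days).
Then March (31), April (30), May (31), June (30), July (31), August (31): 31 + 30 + 31 + 30 + 31 + 31 = 184 days.
September 1–20, 1922: 20 days.
Residual: 227 days.
Total: 13010 days.
13010 mod 7 = 4, so 4 days before Wednesday is Saturday.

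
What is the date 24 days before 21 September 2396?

28 August 2396

Count 24 days before September 21, 2396:
August 2396: 31 − 28 = 3 days remain.
September 1–21, 2396: 21 days.
Total: 3 + 21 = 24 days.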